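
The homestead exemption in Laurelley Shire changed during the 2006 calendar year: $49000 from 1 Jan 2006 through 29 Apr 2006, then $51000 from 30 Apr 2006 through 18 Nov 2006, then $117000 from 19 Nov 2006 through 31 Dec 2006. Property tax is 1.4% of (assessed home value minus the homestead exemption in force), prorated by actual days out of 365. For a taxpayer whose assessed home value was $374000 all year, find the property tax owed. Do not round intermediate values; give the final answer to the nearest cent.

$4422.27

1 Jan – 29 Apr 2006: 119 days, exemption $49000 → ($374000 − $49000) × 1.4% × 119/365 = $1483.4247
30 Apr – 18 Nov 2006: 203 days, exemption $51000 → ($374000 − $51000) × 1.4% × 203/365 = $2514.9753
19 Nov – 31 Dec 2006: 43 days, exemption $117000 → ($374000 − $117000) × 1.4% × 43/365 = $423.8740
Total = $4422.2740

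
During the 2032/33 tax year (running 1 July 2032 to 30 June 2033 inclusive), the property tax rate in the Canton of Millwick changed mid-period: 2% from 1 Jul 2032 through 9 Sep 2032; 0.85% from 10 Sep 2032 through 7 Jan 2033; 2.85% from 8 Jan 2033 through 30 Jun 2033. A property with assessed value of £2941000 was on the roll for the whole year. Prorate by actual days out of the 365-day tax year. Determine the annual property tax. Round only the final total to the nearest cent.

£59617.70

1 Jul – 9 Sep 2032: 71 days at 2% → £2941000 × 2% × 71/365 = £11441.6986
10 Sep 2032 – 7 Jan 2033: 120 days at 0.85% → £2941000 × 0.85% × 120/365 = £8218.6849
8 Jan – 30 Jun 2033: 174 days at 2.85% → £2941000 × 2.85% × 174/365 = £39957.3123
Total = £59617.6959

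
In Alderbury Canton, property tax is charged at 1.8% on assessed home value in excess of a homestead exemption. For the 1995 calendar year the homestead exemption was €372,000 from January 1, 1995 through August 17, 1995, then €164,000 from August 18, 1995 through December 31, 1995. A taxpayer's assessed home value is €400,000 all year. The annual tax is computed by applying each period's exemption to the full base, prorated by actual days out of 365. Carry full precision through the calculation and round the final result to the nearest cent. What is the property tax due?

January 1 – August 17, 1995: 229 days, exemption €372,000 → (€400,000 − €372,000) × 1.8% × 229/365 = €316.2082
August 18 – December 31, 1995: 136 days, exemption €164,000 → (€400,000 − €164,000) × 1.8% × 136/365 = €1,582.8164
Total = €1,899.0247

€1,899.02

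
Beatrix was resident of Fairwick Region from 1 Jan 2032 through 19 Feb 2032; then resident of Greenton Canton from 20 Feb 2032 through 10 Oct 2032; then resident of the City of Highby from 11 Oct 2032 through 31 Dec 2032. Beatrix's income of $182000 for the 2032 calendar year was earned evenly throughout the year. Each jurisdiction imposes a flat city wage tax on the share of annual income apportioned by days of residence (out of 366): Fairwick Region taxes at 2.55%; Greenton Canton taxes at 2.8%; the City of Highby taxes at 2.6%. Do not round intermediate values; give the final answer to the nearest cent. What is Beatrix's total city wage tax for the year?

Fairwick Region, 1 Jan – 19 Feb 2032: 50 days → $182000 × 2.55% × 50/366 = $634.0164
Greenton Canton, 20 Feb – 10 Oct 2032: 234 days → $182000 × 2.8% × 234/366 = $3258.0984
The City of Highby, 11 Oct – 31 Dec 2032: 82 days → $182000 × 2.6% × 82/366 = $1060.1749
Total = $4952.2896

$4952.29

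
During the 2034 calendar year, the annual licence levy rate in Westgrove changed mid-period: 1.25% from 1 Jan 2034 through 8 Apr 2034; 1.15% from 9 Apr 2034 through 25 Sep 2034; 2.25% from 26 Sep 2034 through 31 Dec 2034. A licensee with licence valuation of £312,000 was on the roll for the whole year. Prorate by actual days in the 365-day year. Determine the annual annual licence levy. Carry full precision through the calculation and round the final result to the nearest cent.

£4,583.84

1 Jan – 8 Apr 2034: 98 days at 1.25% → £312,000 × 1.25% × 98/365 = £1,047.1233
9 Apr – 25 Sep 2034: 170 days at 1.15% → £312,000 × 1.15% × 170/365 = £1,671.1233
26 Sep – 31 Dec 2034: 97 days at 2.25% → £312,000 × 2.25% × 97/365 = £1,865.5890
Total = £4,583.8356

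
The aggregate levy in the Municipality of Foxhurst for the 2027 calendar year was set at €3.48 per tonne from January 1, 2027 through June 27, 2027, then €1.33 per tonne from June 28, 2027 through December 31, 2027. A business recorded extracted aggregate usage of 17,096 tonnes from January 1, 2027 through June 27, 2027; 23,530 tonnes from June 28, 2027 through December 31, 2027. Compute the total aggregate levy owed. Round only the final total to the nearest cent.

€90788.98

January 1 – June 27, 2027: 17,096 tonnes at €3.48/tonne → €59494.08
June 28 – December 31, 2027: 23,530 tonnes at €1.33/tonne → €31294.90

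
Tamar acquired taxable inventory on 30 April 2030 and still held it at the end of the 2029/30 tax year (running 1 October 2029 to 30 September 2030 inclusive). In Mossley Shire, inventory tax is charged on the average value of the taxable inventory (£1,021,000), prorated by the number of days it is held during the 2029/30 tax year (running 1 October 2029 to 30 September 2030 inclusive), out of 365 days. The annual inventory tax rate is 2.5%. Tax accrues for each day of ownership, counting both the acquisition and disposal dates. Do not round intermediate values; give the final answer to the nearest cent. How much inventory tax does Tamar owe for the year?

£10,769.45

Days held (30 April – 30 September 2030): 154 out of 365
Tax = £1,021,000 × 2.5% × 154/365 = £10,769.4521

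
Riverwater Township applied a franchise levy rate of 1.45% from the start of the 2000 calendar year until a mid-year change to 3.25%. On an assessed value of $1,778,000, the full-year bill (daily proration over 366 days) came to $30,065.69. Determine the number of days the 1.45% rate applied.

Let d = days at the first rate; then 366 − d days at the second rate.
$1,778,000 × [1.45%·d + 3.25%·(366−d)] / 366 = $30,065.69
Solving gives d = 317, so the new rate took effect on 13 November 2000.

317 days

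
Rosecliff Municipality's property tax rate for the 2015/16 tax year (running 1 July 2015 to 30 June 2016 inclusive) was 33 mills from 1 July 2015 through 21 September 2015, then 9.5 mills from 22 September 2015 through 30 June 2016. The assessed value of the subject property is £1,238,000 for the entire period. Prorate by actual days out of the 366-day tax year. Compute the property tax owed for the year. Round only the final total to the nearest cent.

1 July – 21 September 2015: 83 days at 33 mills → £1,238,000 × 3.3% × 83/366 = £9,264.7049
22 September 2015 – 30 June 2016: 283 days at 9.5 mills → £1,238,000 × 0.95% × 283/366 = £9,093.8880
Total = £18,358.5929

£18,358.59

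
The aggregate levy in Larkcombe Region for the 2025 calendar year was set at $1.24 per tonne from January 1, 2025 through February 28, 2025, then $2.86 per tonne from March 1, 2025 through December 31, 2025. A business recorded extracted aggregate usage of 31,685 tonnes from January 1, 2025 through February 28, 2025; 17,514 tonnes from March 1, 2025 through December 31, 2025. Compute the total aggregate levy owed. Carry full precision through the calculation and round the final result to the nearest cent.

January 1 – February 28, 2025: 31,685 tonnes at $1.24/tonne → $39,289.40
March 1 – December 31, 2025: 17,514 tonnes at $2.86/tonne → $50,090.04

$89,379.44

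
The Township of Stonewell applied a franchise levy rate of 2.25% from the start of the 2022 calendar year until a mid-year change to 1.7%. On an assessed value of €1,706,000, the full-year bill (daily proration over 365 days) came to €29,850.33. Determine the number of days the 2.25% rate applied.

33 days

Let d = days at the first rate; then 365 − d days at the second rate.
€1,706,000 × [2.25%·d + 1.7%·(365−d)] / 365 = €29,850.33
Solving gives d = 33, so the new rate took effect on 3 February 2022.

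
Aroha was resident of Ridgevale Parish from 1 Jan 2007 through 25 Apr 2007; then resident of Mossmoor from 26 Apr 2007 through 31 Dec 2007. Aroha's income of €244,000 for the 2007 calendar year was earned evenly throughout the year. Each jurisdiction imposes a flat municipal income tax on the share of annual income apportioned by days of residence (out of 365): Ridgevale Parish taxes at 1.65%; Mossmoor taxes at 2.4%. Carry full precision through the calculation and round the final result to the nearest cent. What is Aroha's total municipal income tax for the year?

Ridgevale Parish, 1 Jan – 25 Apr 2007: 115 days → €244,000 × 1.65% × 115/365 = €1,268.4658
Mossmoor, 26 Apr – 31 Dec 2007: 250 days → €244,000 × 2.4% × 250/365 = €4,010.9589
Total = €5,279.4247

€5,279.42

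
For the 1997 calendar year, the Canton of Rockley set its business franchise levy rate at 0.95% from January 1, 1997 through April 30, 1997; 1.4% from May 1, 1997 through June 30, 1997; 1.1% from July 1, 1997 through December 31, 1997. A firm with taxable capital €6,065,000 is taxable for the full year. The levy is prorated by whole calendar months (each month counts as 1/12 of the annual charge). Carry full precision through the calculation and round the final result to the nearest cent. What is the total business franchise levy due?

€66,715.00

January 1 – April 30, 1997: 4 months at 0.95% → €6,065,000 × 0.95% × 4/12 = €19,205.8333
May 1 – June 30, 1997: 2 months at 1.4% → €6,065,000 × 1.4% × 2/12 = €14,151.6667
July 1 – December 31, 1997: 6 months at 1.1% → €6,065,000 × 1.1% × 6/12 = €33,357.5000
Total = €66,715.0000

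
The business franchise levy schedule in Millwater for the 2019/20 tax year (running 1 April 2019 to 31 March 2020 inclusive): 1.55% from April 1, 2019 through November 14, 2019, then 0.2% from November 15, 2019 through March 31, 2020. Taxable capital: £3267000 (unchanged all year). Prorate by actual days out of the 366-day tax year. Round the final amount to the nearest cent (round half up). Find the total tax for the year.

April 1 – November 14, 2019: 228 days at 1.55% → £3267000 × 1.55% × 228/366 = £31545.2951
November 15, 2019 – March 31, 2020: 138 days at 0.2% → £3267000 × 0.2% × 138/366 = £2463.6393
Total = £34008.9344

£34008.93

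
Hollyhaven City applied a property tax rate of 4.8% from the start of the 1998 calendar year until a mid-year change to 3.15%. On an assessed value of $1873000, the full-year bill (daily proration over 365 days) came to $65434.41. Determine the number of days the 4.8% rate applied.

76 days

Let d = days at the first rate; then 365 − d days at the second rate.
$1873000 × [4.8%·d + 3.15%·(365−d)] / 365 = $65434.41
Solving gives d = 76, so the new rate took effect on 18 Mar 1998.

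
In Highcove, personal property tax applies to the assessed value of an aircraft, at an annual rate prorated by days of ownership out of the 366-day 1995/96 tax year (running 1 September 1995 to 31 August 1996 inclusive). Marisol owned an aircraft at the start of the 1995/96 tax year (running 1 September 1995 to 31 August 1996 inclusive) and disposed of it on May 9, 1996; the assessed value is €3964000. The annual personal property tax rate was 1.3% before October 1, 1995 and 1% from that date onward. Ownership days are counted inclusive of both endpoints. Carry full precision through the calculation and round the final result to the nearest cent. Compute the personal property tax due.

€28267.87

September 1 – September 30, 1995: 30 days at 1.3% → €3964000 × 1.3% × 30/366 = €4223.9344
October 1, 1995 – May 9, 1996: 222 days at 1% → €3964000 × 1% × 222/366 = €24043.9344
Total = €28267.8689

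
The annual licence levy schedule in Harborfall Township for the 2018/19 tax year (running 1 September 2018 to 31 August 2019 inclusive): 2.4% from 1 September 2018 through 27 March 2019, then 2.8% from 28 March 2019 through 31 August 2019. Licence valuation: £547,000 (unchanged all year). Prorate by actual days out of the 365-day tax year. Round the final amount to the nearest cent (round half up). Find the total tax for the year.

£14,069.14

1 September 2018 – 27 March 2019: 208 days at 2.4% → £547,000 × 2.4% × 208/365 = £7,481.1616
28 March – 31 August 2019: 157 days at 2.8% → £547,000 × 2.8% × 157/365 = £6,587.9781
Total = £14,069.1397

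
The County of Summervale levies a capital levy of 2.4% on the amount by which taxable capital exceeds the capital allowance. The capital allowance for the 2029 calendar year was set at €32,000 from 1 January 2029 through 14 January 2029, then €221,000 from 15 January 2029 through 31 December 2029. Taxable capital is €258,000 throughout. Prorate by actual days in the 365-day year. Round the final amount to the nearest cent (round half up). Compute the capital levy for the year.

€1,061.98

1 January – 14 January 2029: 14 days, exemption €32,000 → (€258,000 − €32,000) × 2.4% × 14/365 = €208.0438
15 January – 31 December 2029: 351 days, exemption €221,000 → (€258,000 − €221,000) × 2.4% × 351/365 = €853.9397
Total = €1,061.9836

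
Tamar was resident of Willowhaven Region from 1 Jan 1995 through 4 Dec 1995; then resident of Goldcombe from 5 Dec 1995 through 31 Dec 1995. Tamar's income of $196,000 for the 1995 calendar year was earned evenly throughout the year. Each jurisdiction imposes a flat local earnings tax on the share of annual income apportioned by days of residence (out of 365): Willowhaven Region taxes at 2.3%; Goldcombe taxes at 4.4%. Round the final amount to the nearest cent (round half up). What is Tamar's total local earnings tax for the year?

Willowhaven Region, 1 Jan – 4 Dec 1995: 338 days → $196,000 × 2.3% × 338/365 = $4,174.5315
Goldcombe, 5 Dec – 31 Dec 1995: 27 days → $196,000 × 4.4% × 27/365 = $637.9397
Total = $4,812.4712

$4,812.47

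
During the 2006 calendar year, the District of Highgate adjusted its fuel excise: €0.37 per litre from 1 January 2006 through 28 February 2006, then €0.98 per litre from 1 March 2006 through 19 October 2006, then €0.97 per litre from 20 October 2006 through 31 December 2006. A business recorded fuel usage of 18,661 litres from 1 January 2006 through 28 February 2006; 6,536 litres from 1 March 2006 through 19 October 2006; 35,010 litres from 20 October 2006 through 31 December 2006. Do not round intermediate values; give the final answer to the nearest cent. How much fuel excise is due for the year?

1 January – 28 February 2006: 18,661 litres at €0.37/litre → €6,904.57
1 March – 19 October 2006: 6,536 litres at €0.98/litre → €6,405.28
20 October – 31 December 2006: 35,010 litres at €0.97/litre → €33,959.70

€47,269.55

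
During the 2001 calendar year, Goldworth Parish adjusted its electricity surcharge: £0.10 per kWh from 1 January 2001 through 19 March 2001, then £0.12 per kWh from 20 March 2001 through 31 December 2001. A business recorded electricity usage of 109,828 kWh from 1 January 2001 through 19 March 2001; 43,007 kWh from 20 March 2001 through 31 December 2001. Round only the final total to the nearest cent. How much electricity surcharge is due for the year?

£16143.64

1 January – 19 March 2001: 109,828 kWh at £0.10/kWh → £10982.80
20 March – 31 December 2001: 43,007 kWh at £0.12/kWh → £5160.84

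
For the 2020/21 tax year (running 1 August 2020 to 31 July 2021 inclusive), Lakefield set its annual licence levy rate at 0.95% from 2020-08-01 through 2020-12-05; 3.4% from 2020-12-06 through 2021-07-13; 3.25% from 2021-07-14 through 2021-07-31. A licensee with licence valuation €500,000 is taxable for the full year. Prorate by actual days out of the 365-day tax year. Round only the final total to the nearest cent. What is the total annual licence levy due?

€12,700.68

2020-08-01 to 2020-12-05: 127 days at 0.95% → €500,000 × 0.95% × 127/365 = €1,652.7397
2020-12-06 to 2021-07-13: 220 days at 3.4% → €500,000 × 3.4% × 220/365 = €10,246.5753
2021-07-14 to 2021-07-31: 18 days at 3.25% → €500,000 × 3.25% × 18/365 = €801.3699
Total = €12,700.6849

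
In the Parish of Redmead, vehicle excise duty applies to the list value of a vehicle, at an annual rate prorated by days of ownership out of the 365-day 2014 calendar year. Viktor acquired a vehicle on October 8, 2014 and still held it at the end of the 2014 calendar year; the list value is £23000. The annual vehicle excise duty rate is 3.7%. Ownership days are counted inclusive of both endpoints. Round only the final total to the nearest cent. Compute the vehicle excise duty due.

Days held (October 8 – December 31, 2014): 85 out of 365
Tax = £23000 × 3.7% × 85/365 = £198.1781

£198.18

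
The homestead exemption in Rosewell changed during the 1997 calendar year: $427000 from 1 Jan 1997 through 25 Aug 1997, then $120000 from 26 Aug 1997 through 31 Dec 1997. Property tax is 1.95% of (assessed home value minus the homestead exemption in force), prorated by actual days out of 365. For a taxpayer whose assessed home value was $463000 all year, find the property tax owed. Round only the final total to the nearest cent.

1 Jan – 25 Aug 1997: 237 days, exemption $427000 → ($463000 − $427000) × 1.95% × 237/365 = $455.8192
26 Aug – 31 Dec 1997: 128 days, exemption $120000 → ($463000 − $120000) × 1.95% × 128/365 = $2345.5562
Total = $2801.3753

$2801.38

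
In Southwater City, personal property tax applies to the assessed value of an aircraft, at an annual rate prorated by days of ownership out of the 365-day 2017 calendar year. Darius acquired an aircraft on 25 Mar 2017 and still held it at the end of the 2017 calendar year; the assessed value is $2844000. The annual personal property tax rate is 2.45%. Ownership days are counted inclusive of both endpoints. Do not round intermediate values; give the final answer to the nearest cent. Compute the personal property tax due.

Days held (25 Mar – 31 Dec 2017): 282 out of 365
Tax = $2844000 × 2.45% × 282/365 = $53833.4137

$53833.41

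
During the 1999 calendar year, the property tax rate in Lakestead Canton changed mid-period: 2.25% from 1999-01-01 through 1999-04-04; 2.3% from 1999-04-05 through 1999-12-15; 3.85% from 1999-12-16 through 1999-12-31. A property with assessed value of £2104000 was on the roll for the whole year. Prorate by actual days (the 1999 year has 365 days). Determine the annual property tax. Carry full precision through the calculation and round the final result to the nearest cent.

£49550.64

1999-01-01 to 1999-04-04: 94 days at 2.25% → £2104000 × 2.25% × 94/365 = £12191.6712
1999-04-05 to 1999-12-15: 255 days at 2.3% → £2104000 × 2.3% × 255/365 = £33808.1096
1999-12-16 to 1999-12-31: 16 days at 3.85% → £2104000 × 3.85% × 16/365 = £3550.8603
Total = £49550.6411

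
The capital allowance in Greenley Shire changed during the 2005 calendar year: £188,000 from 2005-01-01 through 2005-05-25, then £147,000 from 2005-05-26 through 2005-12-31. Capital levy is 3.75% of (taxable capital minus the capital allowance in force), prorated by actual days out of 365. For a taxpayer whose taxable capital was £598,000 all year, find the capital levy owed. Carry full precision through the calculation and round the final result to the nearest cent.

£16,301.71

2005-01-01 to 2005-05-25: 145 days, exemption £188,000 → (£598,000 − £188,000) × 3.75% × 145/365 = £6,107.8767
2005-05-26 to 2005-12-31: 220 days, exemption £147,000 → (£598,000 − £147,000) × 3.75% × 220/365 = £10,193.8356
Total = £16,301.7123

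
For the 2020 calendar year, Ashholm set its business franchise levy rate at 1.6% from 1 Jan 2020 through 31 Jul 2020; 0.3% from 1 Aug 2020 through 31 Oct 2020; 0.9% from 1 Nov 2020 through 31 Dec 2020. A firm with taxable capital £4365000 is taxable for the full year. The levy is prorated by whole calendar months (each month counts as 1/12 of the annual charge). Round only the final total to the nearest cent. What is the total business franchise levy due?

1 Jan – 31 Jul 2020: 7 months at 1.6% → £4365000 × 1.6% × 7/12 = £40740.0000
1 Aug – 31 Oct 2020: 3 months at 0.3% → £4365000 × 0.3% × 3/12 = £3273.7500
1 Nov – 31 Dec 2020: 2 months at 0.9% → £4365000 × 0.9% × 2/12 = £6547.5000
Total = £50561.2500

£50561.25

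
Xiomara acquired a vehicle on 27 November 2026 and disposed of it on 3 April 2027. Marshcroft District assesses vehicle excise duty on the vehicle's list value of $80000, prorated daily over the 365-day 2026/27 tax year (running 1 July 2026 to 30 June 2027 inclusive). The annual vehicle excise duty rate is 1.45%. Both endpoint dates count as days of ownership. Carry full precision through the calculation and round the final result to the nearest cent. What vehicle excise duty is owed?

Days held (27 November 2026 – 3 April 2027): 128 out of 365
Tax = $80000 × 1.45% × 128/365 = $406.7945

$406.79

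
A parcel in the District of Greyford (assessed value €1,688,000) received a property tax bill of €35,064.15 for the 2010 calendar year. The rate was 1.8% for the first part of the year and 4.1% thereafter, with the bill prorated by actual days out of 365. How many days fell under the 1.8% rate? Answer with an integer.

Let d = days at the first rate; then 365 − d days at the second rate.
€1,688,000 × [1.8%·d + 4.1%·(365−d)] / 365 = €35,064.15
Solving gives d = 321, so the new rate took effect on 18 Nov 2010.

321 days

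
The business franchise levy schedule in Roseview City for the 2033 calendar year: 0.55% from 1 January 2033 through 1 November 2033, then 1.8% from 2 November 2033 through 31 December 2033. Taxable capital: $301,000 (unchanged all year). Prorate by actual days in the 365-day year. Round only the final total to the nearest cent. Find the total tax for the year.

$2,273.99

1 January – 1 November 2033: 305 days at 0.55% → $301,000 × 0.55% × 305/365 = $1,383.3630
2 November – 31 December 2033: 60 days at 1.8% → $301,000 × 1.8% × 60/365 = $890.6301
Total = $2,273.9932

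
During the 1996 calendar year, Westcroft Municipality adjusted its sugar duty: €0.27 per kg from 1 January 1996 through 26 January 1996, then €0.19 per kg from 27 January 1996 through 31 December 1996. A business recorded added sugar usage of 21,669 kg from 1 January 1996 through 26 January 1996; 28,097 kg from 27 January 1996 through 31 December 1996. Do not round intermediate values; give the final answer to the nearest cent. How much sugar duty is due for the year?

1 January – 26 January 1996: 21,669 kg at €0.27/kg → €5,850.63
27 January – 31 December 1996: 28,097 kg at €0.19/kg → €5,338.43

€11,189.06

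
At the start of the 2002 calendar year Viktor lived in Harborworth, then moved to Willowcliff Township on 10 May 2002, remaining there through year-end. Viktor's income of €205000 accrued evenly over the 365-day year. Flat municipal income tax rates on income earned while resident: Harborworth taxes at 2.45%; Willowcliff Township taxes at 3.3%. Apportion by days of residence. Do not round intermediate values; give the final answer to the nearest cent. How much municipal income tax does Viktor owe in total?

Harborworth, 1 January – 9 May 2002: 129 days → €205000 × 2.45% × 129/365 = €1775.0753
Willowcliff Township, 10 May – 31 December 2002: 236 days → €205000 × 3.3% × 236/365 = €4374.0822
Total = €6149.1575

€6149.16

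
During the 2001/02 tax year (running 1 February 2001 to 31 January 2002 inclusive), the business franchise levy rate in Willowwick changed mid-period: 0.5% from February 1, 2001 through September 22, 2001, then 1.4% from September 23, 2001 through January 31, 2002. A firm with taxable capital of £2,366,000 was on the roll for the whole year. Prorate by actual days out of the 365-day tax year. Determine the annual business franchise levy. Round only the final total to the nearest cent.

February 1 – September 22, 2001: 234 days at 0.5% → £2,366,000 × 0.5% × 234/365 = £7,584.1644
September 23, 2001 – January 31, 2002: 131 days at 1.4% → £2,366,000 × 1.4% × 131/365 = £11,888.3397
Total = £19,472.5041

£19,472.50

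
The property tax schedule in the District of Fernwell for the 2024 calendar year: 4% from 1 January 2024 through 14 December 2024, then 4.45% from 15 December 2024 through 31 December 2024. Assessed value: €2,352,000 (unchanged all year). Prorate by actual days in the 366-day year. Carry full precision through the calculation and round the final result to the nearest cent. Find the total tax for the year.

1 January – 14 December 2024: 349 days at 4% → €2,352,000 × 4% × 349/366 = €89,710.1639
15 December – 31 December 2024: 17 days at 4.45% → €2,352,000 × 4.45% × 17/366 = €4,861.4426
Total = €94,571.6066

€94,571.61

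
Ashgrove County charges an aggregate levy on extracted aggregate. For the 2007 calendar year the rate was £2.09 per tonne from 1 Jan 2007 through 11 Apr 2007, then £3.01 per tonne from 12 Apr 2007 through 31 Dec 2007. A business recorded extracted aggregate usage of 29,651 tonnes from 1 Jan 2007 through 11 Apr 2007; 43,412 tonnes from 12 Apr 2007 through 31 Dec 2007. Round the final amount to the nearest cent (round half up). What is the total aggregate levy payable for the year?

1 Jan – 11 Apr 2007: 29,651 tonnes at £2.09/tonne → £61,970.59
12 Apr – 31 Dec 2007: 43,412 tonnes at £3.01/tonne → £130,670.12

£192,640.71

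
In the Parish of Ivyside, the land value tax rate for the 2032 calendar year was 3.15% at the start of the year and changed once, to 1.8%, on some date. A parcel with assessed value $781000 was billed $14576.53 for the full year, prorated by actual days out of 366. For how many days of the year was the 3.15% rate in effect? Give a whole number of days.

Let d = days at the first rate; then 366 − d days at the second rate.
$781000 × [3.15%·d + 1.8%·(366−d)] / 366 = $14576.53
Solving gives d = 18, so the new rate took effect on 19 Jan 2032.

18 days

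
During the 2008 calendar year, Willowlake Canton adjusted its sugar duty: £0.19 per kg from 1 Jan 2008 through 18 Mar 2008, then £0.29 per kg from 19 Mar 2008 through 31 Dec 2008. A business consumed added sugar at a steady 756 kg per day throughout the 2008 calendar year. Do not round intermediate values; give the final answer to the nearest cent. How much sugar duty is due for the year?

£74,345.04

1 Jan – 18 Mar 2008: 78 days × 756 kg/day = 58,968 kg at £0.19/kg → £11,203.92
19 Mar – 31 Dec 2008: 288 days × 756 kg/day = 217,728 kg at £0.29/kg → £63,141.12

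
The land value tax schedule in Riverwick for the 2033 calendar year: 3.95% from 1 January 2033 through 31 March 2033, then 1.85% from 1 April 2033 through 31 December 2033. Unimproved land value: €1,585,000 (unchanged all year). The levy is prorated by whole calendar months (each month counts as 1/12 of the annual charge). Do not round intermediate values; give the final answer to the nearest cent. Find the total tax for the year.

€37,643.75

1 January – 31 March 2033: 3 months at 3.95% → €1,585,000 × 3.95% × 3/12 = €15,651.8750
1 April – 31 December 2033: 9 months at 1.85% → €1,585,000 × 1.85% × 9/12 = €21,991.8750
Total = €37,643.7500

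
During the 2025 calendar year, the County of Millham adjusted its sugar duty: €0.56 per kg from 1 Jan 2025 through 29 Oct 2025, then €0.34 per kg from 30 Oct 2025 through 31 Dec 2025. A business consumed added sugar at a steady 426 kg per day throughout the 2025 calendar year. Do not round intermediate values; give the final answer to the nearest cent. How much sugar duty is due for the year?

1 Jan – 29 Oct 2025: 302 days × 426 kg/day = 128,652 kg at €0.56/kg → €72,045.12
30 Oct – 31 Dec 2025: 63 days × 426 kg/day = 26,838 kg at €0.34/kg → €9,124.92

€81,170.04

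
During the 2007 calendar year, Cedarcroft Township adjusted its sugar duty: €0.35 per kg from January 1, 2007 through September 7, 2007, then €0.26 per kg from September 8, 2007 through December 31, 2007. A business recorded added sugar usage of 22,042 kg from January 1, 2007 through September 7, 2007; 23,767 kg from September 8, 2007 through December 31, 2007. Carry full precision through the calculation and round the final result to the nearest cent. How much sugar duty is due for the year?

January 1 – September 7, 2007: 22,042 kg at €0.35/kg → €7,714.70
September 8 – December 31, 2007: 23,767 kg at €0.26/kg → €6,179.42

€13,894.12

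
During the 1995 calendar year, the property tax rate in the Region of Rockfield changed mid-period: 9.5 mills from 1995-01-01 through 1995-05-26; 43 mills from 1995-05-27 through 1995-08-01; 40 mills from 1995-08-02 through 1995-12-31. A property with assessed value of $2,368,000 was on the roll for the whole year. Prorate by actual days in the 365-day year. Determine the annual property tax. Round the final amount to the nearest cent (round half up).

1995-01-01 to 1995-05-26: 146 days at 9.5 mills → $2,368,000 × 0.95% × 146/365 = $8,998.4000
1995-05-27 to 1995-08-01: 67 days at 43 mills → $2,368,000 × 4.3% × 67/365 = $18,690.9808
1995-08-02 to 1995-12-31: 152 days at 40 mills → $2,368,000 × 4% × 152/365 = $39,445.0411
Total = $67,134.4219

$67,134.42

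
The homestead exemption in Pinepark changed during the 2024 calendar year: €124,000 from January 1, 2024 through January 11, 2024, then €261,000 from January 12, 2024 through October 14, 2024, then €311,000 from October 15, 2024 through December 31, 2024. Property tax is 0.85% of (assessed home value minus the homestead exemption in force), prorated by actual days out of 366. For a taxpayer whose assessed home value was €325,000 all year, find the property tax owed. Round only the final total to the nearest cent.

€488.42

January 1 – January 11, 2024: 11 days, exemption €124,000 → (€325,000 − €124,000) × 0.85% × 11/366 = €51.3484
January 12 – October 14, 2024: 277 days, exemption €261,000 → (€325,000 − €261,000) × 0.85% × 277/366 = €411.7158
October 15 – December 31, 2024: 78 days, exemption €311,000 → (€325,000 − €311,000) × 0.85% × 78/366 = €25.3607
Total = €488.4249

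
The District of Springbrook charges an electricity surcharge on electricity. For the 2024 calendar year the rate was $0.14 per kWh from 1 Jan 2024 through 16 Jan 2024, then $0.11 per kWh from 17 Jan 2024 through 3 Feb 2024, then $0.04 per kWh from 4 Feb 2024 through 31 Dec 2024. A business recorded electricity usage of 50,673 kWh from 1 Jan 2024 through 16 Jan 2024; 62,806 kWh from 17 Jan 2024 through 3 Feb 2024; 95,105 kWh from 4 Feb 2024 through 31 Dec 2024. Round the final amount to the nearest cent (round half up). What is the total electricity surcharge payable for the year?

1 Jan – 16 Jan 2024: 50,673 kWh at $0.14/kWh → $7,094.22
17 Jan – 3 Feb 2024: 62,806 kWh at $0.11/kWh → $6,908.66
4 Feb – 31 Dec 2024: 95,105 kWh at $0.04/kWh → $3,804.20

$17,807.08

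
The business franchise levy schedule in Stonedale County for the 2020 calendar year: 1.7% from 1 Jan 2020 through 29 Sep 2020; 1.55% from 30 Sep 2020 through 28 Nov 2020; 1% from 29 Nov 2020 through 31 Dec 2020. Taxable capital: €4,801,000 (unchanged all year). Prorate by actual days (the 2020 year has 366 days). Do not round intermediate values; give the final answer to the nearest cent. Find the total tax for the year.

1 Jan – 29 Sep 2020: 273 days at 1.7% → €4,801,000 × 1.7% × 273/366 = €60,878.2541
30 Sep – 28 Nov 2020: 60 days at 1.55% → €4,801,000 × 1.55% × 60/366 = €12,199.2623
29 Nov – 31 Dec 2020: 33 days at 1% → €4,801,000 × 1% × 33/366 = €4,328.7705
Total = €77,406.2869

€77,406.29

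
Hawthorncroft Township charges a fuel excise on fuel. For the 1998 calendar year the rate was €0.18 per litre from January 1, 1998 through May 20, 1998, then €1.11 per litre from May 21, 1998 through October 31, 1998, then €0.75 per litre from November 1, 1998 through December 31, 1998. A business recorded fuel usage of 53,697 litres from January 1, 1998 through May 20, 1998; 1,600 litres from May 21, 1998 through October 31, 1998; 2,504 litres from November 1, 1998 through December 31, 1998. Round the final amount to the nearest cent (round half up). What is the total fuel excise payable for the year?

€13319.46

January 1 – May 20, 1998: 53,697 litres at €0.18/litre → €9665.46
May 21 – October 31, 1998: 1,600 litres at €1.11/litre → €1776.00
November 1 – December 31, 1998: 2,504 litres at €0.75/litre → €1878.00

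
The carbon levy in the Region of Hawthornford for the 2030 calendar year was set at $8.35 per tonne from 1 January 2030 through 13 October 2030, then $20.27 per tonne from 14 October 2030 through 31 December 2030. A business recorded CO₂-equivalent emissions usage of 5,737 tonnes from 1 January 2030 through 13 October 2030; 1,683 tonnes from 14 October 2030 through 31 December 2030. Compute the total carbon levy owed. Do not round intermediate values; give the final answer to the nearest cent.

$82,018.36

1 January – 13 October 2030: 5,737 tonnes at $8.35/tonne → $47,903.95
14 October – 31 December 2030: 1,683 tonnes at $20.27/tonne → $34,114.41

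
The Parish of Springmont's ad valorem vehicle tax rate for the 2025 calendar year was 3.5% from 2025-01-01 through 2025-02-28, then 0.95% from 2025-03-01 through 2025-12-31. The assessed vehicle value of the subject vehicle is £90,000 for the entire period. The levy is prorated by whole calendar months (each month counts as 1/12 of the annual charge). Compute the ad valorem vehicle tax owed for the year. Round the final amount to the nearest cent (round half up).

2025-01-01 to 2025-02-28: 2 months at 3.5% → £90,000 × 3.5% × 2/12 = £525.0000
2025-03-01 to 2025-12-31: 10 months at 0.95% → £90,000 × 0.95% × 10/12 = £712.5000
Total = £1,237.5000

£1,237.50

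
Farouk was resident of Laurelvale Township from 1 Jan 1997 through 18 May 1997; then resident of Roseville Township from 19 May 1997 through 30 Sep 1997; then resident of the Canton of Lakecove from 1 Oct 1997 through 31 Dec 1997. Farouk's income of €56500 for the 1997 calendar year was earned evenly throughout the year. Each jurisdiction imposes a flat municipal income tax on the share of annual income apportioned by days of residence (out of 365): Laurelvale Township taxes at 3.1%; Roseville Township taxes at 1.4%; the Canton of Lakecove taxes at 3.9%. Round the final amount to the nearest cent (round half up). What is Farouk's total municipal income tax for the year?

€1510.18

Laurelvale Township, 1 Jan – 18 May 1997: 138 days → €56500 × 3.1% × 138/365 = €662.2110
Roseville Township, 19 May – 30 Sep 1997: 135 days → €56500 × 1.4% × 135/365 = €292.5616
The Canton of Lakecove, 1 Oct – 31 Dec 1997: 92 days → €56500 × 3.9% × 92/365 = €555.4027
Total = €1510.1753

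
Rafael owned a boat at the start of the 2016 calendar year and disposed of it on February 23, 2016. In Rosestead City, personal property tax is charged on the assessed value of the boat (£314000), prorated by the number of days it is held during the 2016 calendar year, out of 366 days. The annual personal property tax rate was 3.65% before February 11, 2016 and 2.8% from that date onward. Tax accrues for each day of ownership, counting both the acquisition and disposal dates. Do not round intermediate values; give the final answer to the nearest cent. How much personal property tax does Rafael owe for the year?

£1596.17

January 1 – February 10, 2016: 41 days at 3.65% → £314000 × 3.65% × 41/366 = £1283.8825
February 11 – February 23, 2016: 13 days at 2.8% → £314000 × 2.8% × 13/366 = £312.2842
Total = £1596.1667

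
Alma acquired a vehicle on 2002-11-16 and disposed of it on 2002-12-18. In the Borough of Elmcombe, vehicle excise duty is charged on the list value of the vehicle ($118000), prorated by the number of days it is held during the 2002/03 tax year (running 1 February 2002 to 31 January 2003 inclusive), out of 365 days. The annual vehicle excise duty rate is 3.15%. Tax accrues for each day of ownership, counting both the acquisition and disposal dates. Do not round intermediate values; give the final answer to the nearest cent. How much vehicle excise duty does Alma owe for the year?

Days held (2002-11-16 to 2002-12-18): 33 out of 365
Tax = $118000 × 3.15% × 33/365 = $336.0575

$336.06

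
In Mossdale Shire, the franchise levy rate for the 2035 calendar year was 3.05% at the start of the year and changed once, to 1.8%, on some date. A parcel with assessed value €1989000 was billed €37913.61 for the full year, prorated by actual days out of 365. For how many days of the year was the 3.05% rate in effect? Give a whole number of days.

Let d = days at the first rate; then 365 − d days at the second rate.
€1989000 × [3.05%·d + 1.8%·(365−d)] / 365 = €37913.61
Solving gives d = 31, so the new rate took effect on February 1, 2035.

31 days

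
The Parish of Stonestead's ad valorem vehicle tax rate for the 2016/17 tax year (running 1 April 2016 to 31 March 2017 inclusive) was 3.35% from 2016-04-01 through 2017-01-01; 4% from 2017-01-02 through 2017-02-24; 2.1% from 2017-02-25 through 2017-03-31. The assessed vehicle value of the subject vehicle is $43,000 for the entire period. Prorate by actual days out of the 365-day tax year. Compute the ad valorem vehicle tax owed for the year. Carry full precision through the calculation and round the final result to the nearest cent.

$1,430.31

2016-04-01 to 2017-01-01: 276 days at 3.35% → $43,000 × 3.35% × 276/365 = $1,089.2548
2017-01-02 to 2017-02-24: 54 days at 4% → $43,000 × 4% × 54/365 = $254.4658
2017-02-25 to 2017-03-31: 35 days at 2.1% → $43,000 × 2.1% × 35/365 = $86.5890
Total = $1,430.3096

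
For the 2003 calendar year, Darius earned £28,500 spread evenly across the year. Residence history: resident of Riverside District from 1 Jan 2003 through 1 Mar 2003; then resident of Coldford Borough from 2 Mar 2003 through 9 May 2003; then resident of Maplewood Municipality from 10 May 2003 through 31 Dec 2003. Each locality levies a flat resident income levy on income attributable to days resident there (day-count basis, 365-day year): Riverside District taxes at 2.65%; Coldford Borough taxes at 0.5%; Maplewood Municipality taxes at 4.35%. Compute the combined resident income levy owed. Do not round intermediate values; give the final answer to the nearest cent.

£952.68

Riverside District, 1 Jan – 1 Mar 2003: 60 days → £28,500 × 2.65% × 60/365 = £124.1507
Coldford Borough, 2 Mar – 9 May 2003: 69 days → £28,500 × 0.5% × 69/365 = £26.9384
Maplewood Municipality, 10 May – 31 Dec 2003: 236 days → £28,500 × 4.35% × 236/365 = £801.5918
Total = £952.6808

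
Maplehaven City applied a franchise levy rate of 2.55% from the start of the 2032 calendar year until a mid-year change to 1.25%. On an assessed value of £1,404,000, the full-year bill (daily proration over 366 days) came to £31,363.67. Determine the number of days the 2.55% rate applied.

277 days

Let d = days at the first rate; then 366 − d days at the second rate.
£1,404,000 × [2.55%·d + 1.25%·(366−d)] / 366 = £31,363.67
Solving gives d = 277, so the new rate took effect on October 4, 2032.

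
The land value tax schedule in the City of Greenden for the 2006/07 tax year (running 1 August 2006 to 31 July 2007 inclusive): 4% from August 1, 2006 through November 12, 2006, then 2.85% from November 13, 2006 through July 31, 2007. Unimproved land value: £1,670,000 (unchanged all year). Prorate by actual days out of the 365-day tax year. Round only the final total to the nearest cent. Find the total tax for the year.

August 1 – November 12, 2006: 104 days at 4% → £1,670,000 × 4% × 104/365 = £19,033.4247
November 13, 2006 – July 31, 2007: 261 days at 2.85% → £1,670,000 × 2.85% × 261/365 = £34,033.6849
Total = £53,067.1096

£53,067.11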